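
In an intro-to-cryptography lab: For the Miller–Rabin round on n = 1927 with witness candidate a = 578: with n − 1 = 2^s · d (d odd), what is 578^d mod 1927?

269

n − 1 = 1926 = 2^1 · 963, so s = 1 and d = 963.
Repeated squaring mod 1927: 578^1 ≡ 578, 578^2 ≡ 713, 578^4 ≡ 1568, 578^8 ≡ 1699, 578^16 ≡ 1882, 578^32 ≡ 98, 578^64 ≡ 1896, 578^128 ≡ 961, 578^256 ≡ 488, 578^512 ≡ 1123.
963 = 512 + 256 + 128 + 64 + 2 + 1, so 578^963 ≡ 1123·488·961·1896·713·578 ≡ 269 (mod 1927).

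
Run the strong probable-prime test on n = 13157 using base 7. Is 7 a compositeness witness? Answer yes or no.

n − 1 = 13156 = 2^2 · 3289, so s = 2 and d = 3289.
x_0 = 7^3289 mod 13157 = 10511.
x_0 is neither 1 nor 13156, so continue squaring.
x_1 = 10511^2 mod 13157 = 1792.
Reached i = s−1 = 1 without hitting −1: 7 is a Miller–Rabin witness and 13157 is composite.

yes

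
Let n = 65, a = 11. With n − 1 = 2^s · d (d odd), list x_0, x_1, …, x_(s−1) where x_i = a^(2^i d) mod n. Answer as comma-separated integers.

11, 56, 16, 61, 16, 61

n − 1 = 64 = 2^6 · 1, so s = 6 and d = 1.
x_0 = 11^1 mod 65 = 11.
x_1 = 11^2 mod 65 = 56.
x_2 = 56^2 mod 65 = 16.
x_3 = 16^2 mod 65 = 61.
x_4 = 61^2 mod 65 = 16.
x_5 = 16^2 mod 65 = 61.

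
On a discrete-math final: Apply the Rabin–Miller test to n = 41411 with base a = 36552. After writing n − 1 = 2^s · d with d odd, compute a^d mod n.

n − 1 = 41410 = 2^1 · 20705, so s = 1 and d = 20705.
Repeated squaring mod 41411: 36552^1 ≡ 36552, 36552^2 ≡ 5611, 36552^4 ≡ 10961, 36552^8 ≡ 10210, 36552^16 ≡ 12613, 36552^32 ≡ 28118, 36552^64 ≡ 3112, 36552^128 ≡ 35781, 36552^256 ≡ 17485, 36552^512 ≡ 29223, 36552^1024 ≡ 6087, 36552^2048 ≡ 30135, 36552^4096 ≡ 16406, 36552^8192 ≡ 26747, 36552^16384 ≡ 26984.
20705 = 16384 + 4096 + 128 + 64 + 32 + 1, so 36552^20705 ≡ 26984·16406·35781·3112·28118·36552 ≡ 41410 (mod 41411).

41410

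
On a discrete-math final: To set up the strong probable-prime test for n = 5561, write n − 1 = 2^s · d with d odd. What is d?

695

Halving: 5560 → 2780 → 1390 → 695; 695 is odd.
So 5560 = 2^3 · 695.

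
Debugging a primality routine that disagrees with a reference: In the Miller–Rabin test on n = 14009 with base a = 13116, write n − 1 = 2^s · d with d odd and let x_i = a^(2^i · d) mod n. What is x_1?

n − 1 = 14008 = 2^3 · 1751, so s = 3 and d = 1751.
Repeated squaring mod 14009: 13116^1 ≡ 13116, 13116^2 ≡ 12945, 13116^4 ≡ 11376, 13116^8 ≡ 12243, 13116^16 ≡ 8758, 13116^32 ≡ 3289, 13116^64 ≡ 2573, 13116^128 ≡ 8081, 13116^256 ≡ 6612, 13116^512 ≡ 10464, 13116^1024 ≡ 952.
1751 = 1024 + 512 + 128 + 64 + 16 + 4 + 2 + 1, so 13116^1751 ≡ 952·10464·8081·2573·8758·11376·12945·13116 ≡ 1 (mod 14009).
x_0 = 1.
x_1 = 1^2 mod 14009 = 1.

1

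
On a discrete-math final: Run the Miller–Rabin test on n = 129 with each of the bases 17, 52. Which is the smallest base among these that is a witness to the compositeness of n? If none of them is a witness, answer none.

17

n − 1 = 128 = 2^7 · 1, so s = 7 and d = 1.
Base 17: x_0 = 17^1 mod 129 = 17. x_0 is neither 1 nor 128, so continue squaring. x_1 = 17^2 mod 129 = 31. x_2 = 31^2 mod 129 = 58. x_3 = 58^2 mod 129 = 10. x_4 = 10^2 mod 129 = 100. x_5 = 100^2 mod 129 = 67. x_6 = 67^2 mod 129 = 103. Reached i = s−1 = 6 without hitting −1: 17 is a Miller–Rabin witness and 129 is composite.
Base 52: x_0 = 52^1 mod 129 = 52. x_0 is neither 1 nor 128, so continue squaring. x_1 = 52^2 mod 129 = 124. x_2 = 124^2 mod 129 = 25. x_3 = 25^2 mod 129 = 109. x_4 = 109^2 mod 129 = 13. x_5 = 13^2 mod 129 = 40. x_6 = 40^2 mod 129 = 52. Reached i = s−1 = 6 without hitting −1: 52 is a Miller–Rabin witness and 129 is composite.
The smallest witness among the given bases is 17.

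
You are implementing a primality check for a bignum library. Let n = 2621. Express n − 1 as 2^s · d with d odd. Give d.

Halving: 2620 → 1310 → 655; 655 is odd.
So 2620 = 2^2 · 655.

655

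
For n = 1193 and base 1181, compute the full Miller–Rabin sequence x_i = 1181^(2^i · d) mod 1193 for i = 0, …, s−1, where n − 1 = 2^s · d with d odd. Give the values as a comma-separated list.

669, 186, 1192

n − 1 = 1192 = 2^3 · 149, so s = 3 and d = 149.
x_0 = 1181^149 mod 1193 = 669.
x_1 = 669^2 mod 1193 = 186.
x_2 = 186^2 mod 1193 = 1192.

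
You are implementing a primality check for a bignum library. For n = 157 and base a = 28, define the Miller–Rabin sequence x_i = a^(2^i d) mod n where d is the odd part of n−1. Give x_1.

156

n − 1 = 156 = 2^2 · 39, so s = 2 and d = 39.
x_0 = 28^39 mod 157 = 129.
x_1 = 129^2 mod 157 = 156.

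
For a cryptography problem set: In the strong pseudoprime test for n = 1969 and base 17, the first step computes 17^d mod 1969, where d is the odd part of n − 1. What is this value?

1338

n − 1 = 1968 = 2^4 · 123, so s = 4 and d = 123.
17^123 mod 1969 = 1338.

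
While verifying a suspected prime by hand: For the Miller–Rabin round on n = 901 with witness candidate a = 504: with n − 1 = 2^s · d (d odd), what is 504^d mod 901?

n − 1 = 900 = 2^2 · 225, so s = 2 and d = 225.
Repeated squaring mod 901: 504^1 ≡ 504, 504^2 ≡ 835, 504^4 ≡ 752, 504^8 ≡ 577, 504^16 ≡ 460, 504^32 ≡ 766, 504^64 ≡ 205, 504^128 ≡ 579.
225 = 128 + 64 + 32 + 1, so 504^225 ≡ 579·205·766·504 ≡ 283 (mod 901).

283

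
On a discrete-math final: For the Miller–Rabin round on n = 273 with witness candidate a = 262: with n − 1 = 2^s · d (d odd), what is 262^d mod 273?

19

n − 1 = 272 = 2^4 · 17, so s = 4 and d = 17.
262^17 mod 273 = 19.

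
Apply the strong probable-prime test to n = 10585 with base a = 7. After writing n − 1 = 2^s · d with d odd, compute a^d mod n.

5453

n − 1 = 10584 = 2^3 · 1323, so s = 3 and d = 1323.
Repeated squaring mod 10585: 7^1 ≡ 7, 7^2 ≡ 49, 7^4 ≡ 2401, 7^8 ≡ 6561, 7^16 ≡ 8111, 7^32 ≡ 2546, 7^64 ≡ 4096, 7^128 ≡ 10576, 7^256 ≡ 81, 7^512 ≡ 6561, 7^1024 ≡ 8111.
1323 = 1024 + 256 + 32 + 8 + 2 + 1, so 7^1323 ≡ 8111·81·2546·6561·49·7 ≡ 5453 (mod 10585).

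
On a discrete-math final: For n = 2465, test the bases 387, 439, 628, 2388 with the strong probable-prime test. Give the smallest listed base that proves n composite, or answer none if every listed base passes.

n − 1 = 2464 = 2^5 · 77, so s = 5 and d = 77.
Base 387: x_0 = 387^77 mod 2465 = 302. x_0 is neither 1 nor 2464, so continue squaring. x_1 = 302^2 mod 2465 = 2464. x_1 ≡ −1, so 387 is not a witness.
Base 439: x_0 = 439^77 mod 2465 = 1739. x_0 is neither 1 nor 2464, so continue squaring. x_1 = 1739^2 mod 2465 = 2031. x_2 = 2031^2 mod 2465 = 1016. x_3 = 1016^2 mod 2465 = 1886. x_4 = 1886^2 mod 2465 = 1. x_4 = 1 but x_3 ≠ ±1, a nontrivial square root of 1 — 439 is a witness and 2465 is composite.
Base 628: x_0 = 628^77 mod 2465 = 713. x_0 is neither 1 nor 2464, so continue squaring. x_1 = 713^2 mod 2465 = 579. x_2 = 579^2 mod 2465 = 1. x_2 = 1 but x_1 ≠ ±1, a nontrivial square root of 1 — 628 is a witness and 2465 is composite.
Base 2388: x_0 = 2388^77 mod 2465 = 128. x_0 is neither 1 nor 2464, so continue squaring. x_1 = 128^2 mod 2465 = 1594. x_2 = 1594^2 mod 2465 = 1886. x_3 = 1886^2 mod 2465 = 1. x_3 = 1 but x_2 ≠ ±1, a nontrivial square root of 1 — 2388 is a witness and 2465 is composite.
The smallest witness among the given bases is 439.

439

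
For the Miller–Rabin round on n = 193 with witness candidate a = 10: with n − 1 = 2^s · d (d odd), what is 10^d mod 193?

35

n − 1 = 192 = 2^6 · 3, so s = 6 and d = 3.
10^3 mod 193 = 35.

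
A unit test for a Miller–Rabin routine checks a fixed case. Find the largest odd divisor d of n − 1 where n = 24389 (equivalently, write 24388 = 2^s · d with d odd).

6097

Halving: 24388 → 12194 → 6097; 6097 is odd.
So 24388 = 2^2 · 6097.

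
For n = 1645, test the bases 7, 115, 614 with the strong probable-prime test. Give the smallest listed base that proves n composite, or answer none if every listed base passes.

7

n − 1 = 1644 = 2^2 · 411, so s = 2 and d = 411.
Base 7: x_0 = 7^411 mod 1645 = 413. x_0 is neither 1 nor 1644, so continue squaring. x_1 = 413^2 mod 1645 = 1134. Reached i = s−1 = 1 without hitting −1: 7 is a Miller–Rabin witness and 1645 is composite.
Base 115: x_0 = 115^411 mod 1645 = 1105. x_0 is neither 1 nor 1644, so continue squaring. x_1 = 1105^2 mod 1645 = 435. Reached i = s−1 = 1 without hitting −1: 115 is a Miller–Rabin witness and 1645 is composite.
Base 614: x_0 = 614^411 mod 1645 = 524. x_0 is neither 1 nor 1644, so continue squaring. x_1 = 524^2 mod 1645 = 1506. Reached i = s−1 = 1 without hitting −1: 614 is a Miller–Rabin witness and 1645 is composite.
The smallest witness among the given bases is 7.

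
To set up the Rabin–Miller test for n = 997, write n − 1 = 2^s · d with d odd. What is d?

249

Halving: 996 → 498 → 249; 249 is odd.
So 996 = 2^2 · 249.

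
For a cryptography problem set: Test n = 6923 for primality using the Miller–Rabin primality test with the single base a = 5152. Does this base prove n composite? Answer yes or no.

yes

n − 1 = 6922 = 2^1 · 3461, so s = 1 and d = 3461.
x_0 = 5152^3461 mod 6923 = 4347.
x_0 ∉ {1, 6922} and s = 1, so 5152 is a Miller–Rabin witness and 6923 is composite.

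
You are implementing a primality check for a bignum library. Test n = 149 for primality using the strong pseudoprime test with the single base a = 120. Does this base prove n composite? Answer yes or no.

no

n − 1 = 148 = 2^2 · 37, so s = 2 and d = 37.
x_0 = 120^37 mod 149 = 148.
x_0 = 148 ≡ −1, so 120 is not a witness.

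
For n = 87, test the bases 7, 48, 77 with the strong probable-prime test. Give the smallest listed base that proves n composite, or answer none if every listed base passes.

7

n − 1 = 86 = 2^1 · 43, so s = 1 and d = 43.
Base 7: x_0 = 7^43 mod 87 = 7. x_0 ∉ {1, 86} and s = 1, so 7 is a Miller–Rabin witness and 87 is composite.
Base 48: x_0 = 48^43 mod 87 = 39. x_0 ∉ {1, 86} and s = 1, so 48 is a Miller–Rabin witness and 87 is composite.
Base 77: x_0 = 77^43 mod 87 = 68. x_0 ∉ {1, 86} and s = 1, so 77 is a Miller–Rabin witness and 87 is composite.
The smallest witness among the given bases is 7.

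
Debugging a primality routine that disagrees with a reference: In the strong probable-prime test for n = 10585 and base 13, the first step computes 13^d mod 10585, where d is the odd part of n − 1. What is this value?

n − 1 = 10584 = 2^3 · 1323, so s = 3 and d = 1323.
Repeated squaring mod 10585: 13^1 ≡ 13, 13^2 ≡ 169, 13^4 ≡ 7391, 13^8 ≡ 8281, 13^16 ≡ 5331, 13^32 ≡ 9421, 13^64 ≡ 16, 13^128 ≡ 256, 13^256 ≡ 2026, 13^512 ≡ 8281, 13^1024 ≡ 5331.
1323 = 1024 + 256 + 32 + 8 + 2 + 1, so 13^1323 ≡ 5331·2026·9421·8281·169·13 ≡ 6872 (mod 10585).

6872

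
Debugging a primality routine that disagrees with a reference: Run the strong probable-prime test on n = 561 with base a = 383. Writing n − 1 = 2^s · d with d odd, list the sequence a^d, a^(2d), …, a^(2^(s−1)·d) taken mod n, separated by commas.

287, 463, 67, 1

n − 1 = 560 = 2^4 · 35, so s = 4 and d = 35.
x_0 = 383^35 mod 561 = 287.
x_1 = 287^2 mod 561 = 463.
x_2 = 463^2 mod 561 = 67.
x_3 = 67^2 mod 561 = 1.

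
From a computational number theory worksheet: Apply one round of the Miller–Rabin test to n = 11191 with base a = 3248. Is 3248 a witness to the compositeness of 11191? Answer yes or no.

no

n − 1 = 11190 = 2^1 · 5595, so s = 1 and d = 5595.
x_0 = 3248^5595 mod 11191 = 11190.
x_0 = 11190 ≡ −1, so 3248 is not a witness.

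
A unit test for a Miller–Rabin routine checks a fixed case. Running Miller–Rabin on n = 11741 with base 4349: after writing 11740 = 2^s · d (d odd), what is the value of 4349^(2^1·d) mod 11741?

n − 1 = 11740 = 2^2 · 2935, so s = 2 and d = 2935.
By repeated squaring, 4349^2935 ≡ 9302 (mod 11741).
x_0 = 9302.
x_1 = 9302^2 mod 11741 = 7775.

7775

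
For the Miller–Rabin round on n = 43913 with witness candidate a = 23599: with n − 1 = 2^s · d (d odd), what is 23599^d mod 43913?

n − 1 = 43912 = 2^3 · 5489, so s = 3 and d = 5489.
Repeated squaring mod 43913: 23599^1 ≡ 23599, 23599^2 ≡ 8135, 23599^4 ≡ 1334, 23599^8 ≡ 23036, 23599^16 ≡ 12604, 23599^32 ≡ 27495, 23599^64 ≡ 12730, 23599^128 ≡ 13930, 23599^256 ≡ 37266, 23599^512 ≡ 6131, 23599^1024 ≡ 43546, 23599^2048 ≡ 2950, 23599^4096 ≡ 7726.
5489 = 4096 + 1024 + 256 + 64 + 32 + 16 + 1, so 23599^5489 ≡ 7726·43546·37266·12730·27495·12604·23599 ≡ 17738 (mod 43913).

17738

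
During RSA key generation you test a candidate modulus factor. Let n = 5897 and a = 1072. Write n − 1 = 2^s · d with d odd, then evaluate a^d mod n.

n − 1 = 5896 = 2^3 · 737, so s = 3 and d = 737.
Repeated squaring mod 5897: 1072^1 ≡ 1072, 1072^2 ≡ 5166, 1072^4 ≡ 3631, 1072^8 ≡ 4366, 1072^16 ≡ 2852, 1072^32 ≡ 1941, 1072^64 ≡ 5195, 1072^128 ≡ 3353, 1072^256 ≡ 2927, 1072^512 ≡ 4885.
737 = 512 + 128 + 64 + 32 + 1, so 1072^737 ≡ 4885·3353·5195·1941·1072 ≡ 1 (mod 5897).

1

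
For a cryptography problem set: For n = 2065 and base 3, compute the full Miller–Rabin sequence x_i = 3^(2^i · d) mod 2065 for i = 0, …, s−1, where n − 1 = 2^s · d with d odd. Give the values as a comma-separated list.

n − 1 = 2064 = 2^4 · 129, so s = 4 and d = 129.
x_0 = 3^129 mod 2065 = 1028.
x_1 = 1028^2 mod 2065 = 1569.
x_2 = 1569^2 mod 2065 = 281.
x_3 = 281^2 mod 2065 = 491.

1028, 1569, 281, 491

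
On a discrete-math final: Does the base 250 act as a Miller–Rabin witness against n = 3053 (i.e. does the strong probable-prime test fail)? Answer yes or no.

no

n − 1 = 3052 = 2^2 · 763, so s = 2 and d = 763.
x_0 = 250^763 mod 3053 = 1.
x_0 = 1, so 250 is not a witness.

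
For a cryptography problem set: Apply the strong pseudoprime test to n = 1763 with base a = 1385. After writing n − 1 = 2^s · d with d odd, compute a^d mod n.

196

n − 1 = 1762 = 2^1 · 881, so s = 1 and d = 881.
1385^881 mod 1763 = 196.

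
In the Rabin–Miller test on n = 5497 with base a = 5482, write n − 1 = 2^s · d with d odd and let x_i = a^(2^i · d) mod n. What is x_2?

n − 1 = 5496 = 2^3 · 687, so s = 3 and d = 687.
x_0 = 5482^687 mod 5497 = 4961.
x_1 = 4961^2 mod 5497 = 1452.
x_2 = 1452^2 mod 5497 = 2953.

2953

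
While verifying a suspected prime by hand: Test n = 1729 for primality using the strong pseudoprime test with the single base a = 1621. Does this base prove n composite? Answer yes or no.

n − 1 = 1728 = 2^6 · 27, so s = 6 and d = 27.
x_0 = 1621^27 mod 1729 = 1.
x_0 = 1, so 1621 is not a witness.

no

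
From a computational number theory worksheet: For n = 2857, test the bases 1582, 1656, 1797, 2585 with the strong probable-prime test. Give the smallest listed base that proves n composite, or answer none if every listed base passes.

n − 1 = 2856 = 2^3 · 357, so s = 3 and d = 357.
Base 1582: x_0 = 1582^357 mod 2857 = 2856. x_0 = 2856 ≡ −1, so 1582 is not a witness.
Base 1656: x_0 = 1656^357 mod 2857 = 1924. x_0 is neither 1 nor 2856, so continue squaring. x_1 = 1924^2 mod 2857 = 1961. x_2 = 1961^2 mod 2857 = 2856. x_2 ≡ −1, so 1656 is not a witness.
Base 1797: x_0 = 1797^357 mod 2857 = 2856. x_0 = 2856 ≡ −1, so 1797 is not a witness.
Base 2585: x_0 = 2585^357 mod 2857 = 1. x_0 = 1, so 2585 is not a witness.
No listed base is a witness for 2857.

none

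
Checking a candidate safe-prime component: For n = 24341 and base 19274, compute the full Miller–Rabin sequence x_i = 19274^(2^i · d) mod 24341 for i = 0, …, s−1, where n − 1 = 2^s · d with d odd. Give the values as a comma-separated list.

16565, 3132

n − 1 = 24340 = 2^2 · 6085, so s = 2 and d = 6085.
x_0 = 19274^6085 mod 24341 = 16565.
x_1 = 16565^2 mod 24341 = 3132.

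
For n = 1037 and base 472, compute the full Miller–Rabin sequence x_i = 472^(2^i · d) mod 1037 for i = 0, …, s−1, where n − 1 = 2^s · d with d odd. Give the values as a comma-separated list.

344, 118

n − 1 = 1036 = 2^2 · 259, so s = 2 and d = 259.
x_0 = 472^259 mod 1037 = 344.
x_1 = 344^2 mod 1037 = 118.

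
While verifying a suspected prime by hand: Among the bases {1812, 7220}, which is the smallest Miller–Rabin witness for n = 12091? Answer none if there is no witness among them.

n − 1 = 12090 = 2^1 · 6045, so s = 1 and d = 6045.
Base 1812: x_0 = 1812^6045 mod 12091 = 4151. x_0 ∉ {1, 12090} and s = 1, so 1812 is a Miller–Rabin witness and 12091 is composite.
Base 7220: x_0 = 7220^6045 mod 12091 = 1897. x_0 ∉ {1, 12090} and s = 1, so 7220 is a Miller–Rabin witness and 12091 is composite.
The smallest witness among the given bases is 1812.

1812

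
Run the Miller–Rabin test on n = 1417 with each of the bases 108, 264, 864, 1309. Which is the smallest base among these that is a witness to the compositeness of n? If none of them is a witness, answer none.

n − 1 = 1416 = 2^3 · 177, so s = 3 and d = 177.
Base 108: x_0 = 108^177 mod 1417 = 1416. x_0 = 1416 ≡ −1, so 108 is not a witness.
Base 264: x_0 = 264^177 mod 1417 = 1416. x_0 = 1416 ≡ −1, so 264 is not a witness.
Base 864: x_0 = 864^177 mod 1417 = 512. x_0 is neither 1 nor 1416, so continue squaring. x_1 = 512^2 mod 1417 = 1416. x_1 ≡ −1, so 864 is not a witness.
Base 1309: x_0 = 1309^177 mod 1417 = 1. x_0 = 1, so 1309 is not a witness.
No listed base is a witness for 1417.

none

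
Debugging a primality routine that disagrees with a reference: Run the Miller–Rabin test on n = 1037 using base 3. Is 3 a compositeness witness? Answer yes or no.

yes

n − 1 = 1036 = 2^2 · 259, so s = 2 and d = 259.
By repeated squaring, 3^259 ≡ 163 (mod 1037).
x_0 = 3^259 mod 1037 = 163.
x_0 is neither 1 nor 1036, so continue squaring.
x_1 = 163^2 mod 1037 = 644.
Reached i = s−1 = 1 without hitting −1: 3 is a Miller–Rabin witness and 1037 is composite.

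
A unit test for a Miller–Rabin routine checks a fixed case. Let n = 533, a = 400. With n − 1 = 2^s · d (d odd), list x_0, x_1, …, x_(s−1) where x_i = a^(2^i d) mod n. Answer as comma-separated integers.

517, 256

n − 1 = 532 = 2^2 · 133, so s = 2 and d = 133.
x_0 = 400^133 mod 533 = 517.
x_1 = 517^2 mod 533 = 256.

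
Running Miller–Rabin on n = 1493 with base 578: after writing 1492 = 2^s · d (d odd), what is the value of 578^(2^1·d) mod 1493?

n − 1 = 1492 = 2^2 · 373, so s = 2 and d = 373.
Repeated squaring mod 1493: 578^1 ≡ 578, 578^2 ≡ 1145, 578^4 ≡ 171, 578^8 ≡ 874, 578^16 ≡ 953, 578^32 ≡ 465, 578^64 ≡ 1233, 578^128 ≡ 415, 578^256 ≡ 530.
373 = 256 + 64 + 32 + 16 + 4 + 1, so 578^373 ≡ 530·1233·465·953·171·578 ≡ 1061 (mod 1493).
x_0 = 1061.
x_1 = 1061^2 mod 1493 = 1492.

1492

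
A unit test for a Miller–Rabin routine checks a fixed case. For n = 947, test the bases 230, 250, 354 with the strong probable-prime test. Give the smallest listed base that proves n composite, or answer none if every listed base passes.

none

n − 1 = 946 = 2^1 · 473, so s = 1 and d = 473.
Base 230: x_0 = 230^473 mod 947 = 946. x_0 = 946 ≡ −1, so 230 is not a witness.
Base 250: x_0 = 250^473 mod 947 = 1. x_0 = 1, so 250 is not a witness.
Base 354: x_0 = 354^473 mod 947 = 1. x_0 = 1, so 354 is not a witness.
No listed base is a witness for 947.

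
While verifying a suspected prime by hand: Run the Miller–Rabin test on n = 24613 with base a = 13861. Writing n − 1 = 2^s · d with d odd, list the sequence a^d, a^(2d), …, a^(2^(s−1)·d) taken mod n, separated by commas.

n − 1 = 24612 = 2^2 · 6153, so s = 2 and d = 6153.
x_0 = 13861^6153 mod 24613 = 23512.
x_1 = 23512^2 mod 24613 = 6164.

23512, 6164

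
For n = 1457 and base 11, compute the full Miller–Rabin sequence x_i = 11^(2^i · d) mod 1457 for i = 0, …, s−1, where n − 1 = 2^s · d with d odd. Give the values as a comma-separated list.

n − 1 = 1456 = 2^4 · 91, so s = 4 and d = 91.
x_0 = 11^91 mod 1457 = 1158.
x_1 = 1158^2 mod 1457 = 524.
x_2 = 524^2 mod 1457 = 660.
x_3 = 660^2 mod 1457 = 1414.

1158, 524, 660, 1414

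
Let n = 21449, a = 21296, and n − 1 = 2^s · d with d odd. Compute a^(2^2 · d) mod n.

n − 1 = 21448 = 2^3 · 2681, so s = 3 and d = 2681.
x_0 = 21296^2681 mod 21449 = 1408.
x_1 = 1408^2 mod 21449 = 9156.
x_2 = 9156^2 mod 21449 = 9644.

9644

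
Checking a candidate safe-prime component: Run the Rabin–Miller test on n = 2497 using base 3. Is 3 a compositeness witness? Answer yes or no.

yes

n − 1 = 2496 = 2^6 · 39, so s = 6 and d = 39.
x_0 = 3^39 mod 2497 = 664.
x_0 is neither 1 nor 2496, so continue squaring.
x_1 = 664^2 mod 2497 = 1424.
x_2 = 1424^2 mod 2497 = 212.
x_3 = 212^2 mod 2497 = 2495.
x_4 = 2495^2 mod 2497 = 4.
x_5 = 4^2 mod 2497 = 16.
Reached i = s−1 = 5 without hitting −1: 3 is a Miller–Rabin witness and 2497 is composite.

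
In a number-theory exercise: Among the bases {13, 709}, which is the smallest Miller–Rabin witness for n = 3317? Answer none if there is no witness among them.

13

n − 1 = 3316 = 2^2 · 829, so s = 2 and d = 829.
Base 13: x_0 = 13^829 mod 3317 = 1230. x_0 is neither 1 nor 3316, so continue squaring. x_1 = 1230^2 mod 3317 = 348. Reached i = s−1 = 1 without hitting −1: 13 is a Miller–Rabin witness and 3317 is composite.
Base 709: x_0 = 709^829 mod 3317 = 519. x_0 is neither 1 nor 3316, so continue squaring. x_1 = 519^2 mod 3317 = 684. Reached i = s−1 = 1 without hitting −1: 709 is a Miller–Rabin witness and 3317 is composite.
The smallest witness among the given bases is 13.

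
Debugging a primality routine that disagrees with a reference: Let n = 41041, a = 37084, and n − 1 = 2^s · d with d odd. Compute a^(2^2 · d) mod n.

1

n − 1 = 41040 = 2^4 · 2565, so s = 4 and d = 2565.
x_0 = 37084^2565 mod 41041 = 24058.
x_1 = 24058^2 mod 41041 = 27182.
x_2 = 27182^2 mod 41041 = 1.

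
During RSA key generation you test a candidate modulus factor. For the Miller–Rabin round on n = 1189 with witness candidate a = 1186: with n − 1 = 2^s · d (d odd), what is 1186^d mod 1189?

n − 1 = 1188 = 2^2 · 297, so s = 2 and d = 297.
1186^297 mod 1189 = 694.

694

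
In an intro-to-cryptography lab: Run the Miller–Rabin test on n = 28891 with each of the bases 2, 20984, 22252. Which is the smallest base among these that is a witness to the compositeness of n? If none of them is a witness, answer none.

2

n − 1 = 28890 = 2^1 · 14445, so s = 1 and d = 14445.
Base 2: x_0 = 2^14445 mod 28891 = 12867. x_0 ∉ {1, 28890} and s = 1, so 2 is a Miller–Rabin witness and 28891 is composite.
Base 20984: x_0 = 20984^14445 mod 28891 = 22823. x_0 ∉ {1, 28890} and s = 1, so 20984 is a Miller–Rabin witness and 28891 is composite.
Base 22252: x_0 = 22252^14445 mod 28891 = 12809. x_0 ∉ {1, 28890} and s = 1, so 22252 is a Miller–Rabin witness and 28891 is composite.
The smallest witness among the given bases is 2.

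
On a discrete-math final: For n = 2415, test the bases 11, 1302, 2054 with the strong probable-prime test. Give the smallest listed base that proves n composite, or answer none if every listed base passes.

11

n − 1 = 2414 = 2^1 · 1207, so s = 1 and d = 1207.
Base 11: x_0 = 11^1207 mod 2415 = 1901. x_0 ∉ {1, 2414} and s = 1, so 11 is a Miller–Rabin witness and 2415 is composite.
Base 1302: x_0 = 1302^1207 mod 2415 = 378. x_0 ∉ {1, 2414} and s = 1, so 1302 is a Miller–Rabin witness and 2415 is composite.
Base 2054: x_0 = 2054^1207 mod 2415 = 1529. x_0 ∉ {1, 2414} and s = 1, so 2054 is a Miller–Rabin witness and 2415 is composite.
The smallest witness among the given bases is 11.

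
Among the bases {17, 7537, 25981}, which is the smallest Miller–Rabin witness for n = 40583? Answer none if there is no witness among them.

n − 1 = 40582 = 2^1 · 20291, so s = 1 and d = 20291.
Base 17: x_0 = 17^20291 mod 40583 = 1. x_0 = 1, so 17 is not a witness.
Base 7537: x_0 = 7537^20291 mod 40583 = 40582. x_0 = 40582 ≡ −1, so 7537 is not a witness.
Base 25981: x_0 = 25981^20291 mod 40583 = 1. x_0 = 1, so 25981 is not a witness.
No listed base is a witness for 40583.

none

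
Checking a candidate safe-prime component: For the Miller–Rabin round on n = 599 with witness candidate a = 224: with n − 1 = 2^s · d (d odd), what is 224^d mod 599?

598

n − 1 = 598 = 2^1 · 299, so s = 1 and d = 299.
Repeated squaring mod 599: 224^1 ≡ 224, 224^2 ≡ 459, 224^4 ≡ 432, 224^8 ≡ 335, 224^16 ≡ 212, 224^32 ≡ 19, 224^64 ≡ 361, 224^128 ≡ 338, 224^256 ≡ 434.
299 = 256 + 32 + 8 + 2 + 1, so 224^299 ≡ 434·19·335·459·224 ≡ 598 (mod 599).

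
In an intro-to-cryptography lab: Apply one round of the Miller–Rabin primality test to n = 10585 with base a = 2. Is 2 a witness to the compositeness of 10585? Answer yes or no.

yes

n − 1 = 10584 = 2^3 · 1323, so s = 3 and d = 1323.
x_0 = 2^1323 mod 10585 = 7958.
x_0 is neither 1 nor 10584, so continue squaring.
x_1 = 7958^2 mod 10585 = 10294.
x_2 = 10294^2 mod 10585 = 1.
x_2 = 1 but x_1 ≠ ±1, a nontrivial square root of 1 — 2 is a witness and 10585 is composite.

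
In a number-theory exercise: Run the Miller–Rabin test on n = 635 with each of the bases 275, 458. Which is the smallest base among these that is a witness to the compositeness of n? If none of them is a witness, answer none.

275

n − 1 = 634 = 2^1 · 317, so s = 1 and d = 317.
Base 275: x_0 = 275^317 mod 635 = 60. x_0 ∉ {1, 634} and s = 1, so 275 is a Miller–Rabin witness and 635 is composite.
Base 458: x_0 = 458^317 mod 635 = 548. x_0 ∉ {1, 634} and s = 1, so 458 is a Miller–Rabin witness and 635 is composite.
The smallest witness among the given bases is 275.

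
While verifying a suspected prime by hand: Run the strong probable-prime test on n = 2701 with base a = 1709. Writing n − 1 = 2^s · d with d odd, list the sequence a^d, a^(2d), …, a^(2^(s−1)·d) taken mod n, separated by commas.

1888, 1925

n − 1 = 2700 = 2^2 · 675, so s = 2 and d = 675.
x_0 = 1709^675 mod 2701 = 1888.
x_1 = 1888^2 mod 2701 = 1925.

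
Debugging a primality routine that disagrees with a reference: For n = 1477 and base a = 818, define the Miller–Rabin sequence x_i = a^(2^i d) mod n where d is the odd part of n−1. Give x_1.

148

n − 1 = 1476 = 2^2 · 369, so s = 2 and d = 369.
x_0 = 818^369 mod 1477 = 545.
x_1 = 545^2 mod 1477 = 148.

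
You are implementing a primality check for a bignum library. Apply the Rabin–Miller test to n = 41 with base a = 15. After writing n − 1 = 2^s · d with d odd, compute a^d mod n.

n − 1 = 40 = 2^3 · 5, so s = 3 and d = 5.
Repeated squaring mod 41: 15^1 ≡ 15, 15^2 ≡ 20, 15^4 ≡ 31.
5 = 4 + 1, so 15^5 ≡ 31·15 ≡ 14 (mod 41).

14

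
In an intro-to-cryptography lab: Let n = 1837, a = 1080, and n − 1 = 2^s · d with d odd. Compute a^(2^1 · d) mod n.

289

n − 1 = 1836 = 2^2 · 459, so s = 2 and d = 459.
x_0 = 1080^459 mod 1837 = 17.
x_1 = 17^2 mod 1837 = 289.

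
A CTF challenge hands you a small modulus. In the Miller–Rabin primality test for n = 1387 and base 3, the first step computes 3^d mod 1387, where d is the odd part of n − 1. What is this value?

265

n − 1 = 1386 = 2^1 · 693, so s = 1 and d = 693.
3^693 mod 1387 = 265.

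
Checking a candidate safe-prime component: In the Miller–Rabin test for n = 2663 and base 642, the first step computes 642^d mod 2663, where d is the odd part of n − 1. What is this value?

n − 1 = 2662 = 2^1 · 1331, so s = 1 and d = 1331.
Repeated squaring mod 2663: 642^1 ≡ 642, 642^2 ≡ 2062, 642^4 ≡ 1696, 642^8 ≡ 376, 642^16 ≡ 237, 642^32 ≡ 246, 642^64 ≡ 1930, 642^128 ≡ 2026, 642^256 ≡ 993, 642^512 ≡ 739, 642^1024 ≡ 206.
1331 = 1024 + 256 + 32 + 16 + 2 + 1, so 642^1331 ≡ 206·993·246·237·2062·642 ≡ 1 (mod 2663).

1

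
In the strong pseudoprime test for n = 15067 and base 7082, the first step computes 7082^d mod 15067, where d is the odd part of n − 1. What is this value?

n − 1 = 15066 = 2^1 · 7533, so s = 1 and d = 7533.
Repeated squaring mod 15067: 7082^1 ≡ 7082, 7082^2 ≡ 11748, 7082^4 ≡ 1784, 7082^8 ≡ 3519, 7082^16 ≡ 13354, 7082^32 ≡ 11371, 7082^64 ≡ 9714, 7082^128 ≡ 12242, 7082^256 ≡ 10182, 7082^512 ≡ 12164, 7082^1024 ≡ 4956, 7082^2048 ≡ 2726, 7082^4096 ≡ 3045.
7533 = 4096 + 2048 + 1024 + 256 + 64 + 32 + 8 + 4 + 1, so 7082^7533 ≡ 3045·2726·4956·10182·9714·11371·3519·1784·7082 ≡ 7409 (mod 15067).

7409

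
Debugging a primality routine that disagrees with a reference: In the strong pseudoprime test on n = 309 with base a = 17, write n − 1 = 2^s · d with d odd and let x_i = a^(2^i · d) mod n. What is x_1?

n − 1 = 308 = 2^2 · 77, so s = 2 and d = 77.
Repeated squaring mod 309: 17^1 ≡ 17, 17^2 ≡ 289, 17^4 ≡ 91, 17^8 ≡ 247, 17^16 ≡ 136, 17^32 ≡ 265, 17^64 ≡ 82.
77 = 64 + 8 + 4 + 1, so 17^77 ≡ 82·247·91·17 ≡ 29 (mod 309).
x_0 = 29.
x_1 = 29^2 mod 309 = 223.

223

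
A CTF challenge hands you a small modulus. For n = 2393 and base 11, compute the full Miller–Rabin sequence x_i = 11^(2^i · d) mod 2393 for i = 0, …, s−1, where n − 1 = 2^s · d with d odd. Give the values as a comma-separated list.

n − 1 = 2392 = 2^3 · 299, so s = 3 and d = 299.
x_0 = 11^299 mod 2393 = 1114.
x_1 = 1114^2 mod 2393 = 1422.
x_2 = 1422^2 mod 2393 = 2392.

1114, 1422, 2392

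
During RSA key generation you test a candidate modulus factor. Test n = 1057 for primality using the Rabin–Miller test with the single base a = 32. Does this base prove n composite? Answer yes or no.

no

n − 1 = 1056 = 2^5 · 33, so s = 5 and d = 33.
Repeated squaring mod 1057: 32^1 ≡ 32, 32^2 ≡ 1024, 32^4 ≡ 32, 32^8 ≡ 1024, 32^16 ≡ 32, 32^32 ≡ 1024.
33 = 32 + 1, so 32^33 ≡ 1024·32 ≡ 1 (mod 1057).
x_0 = 32^33 mod 1057 = 1.
x_0 = 1, so 32 is not a witness.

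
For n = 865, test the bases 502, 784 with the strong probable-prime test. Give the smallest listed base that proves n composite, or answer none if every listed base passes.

502

n − 1 = 864 = 2^5 · 27, so s = 5 and d = 27.
Base 502: x_0 = 502^27 mod 865 = 123. x_0 is neither 1 nor 864, so continue squaring. x_1 = 123^2 mod 865 = 424. x_2 = 424^2 mod 865 = 721. x_3 = 721^2 mod 865 = 841. x_4 = 841^2 mod 865 = 576. Reached i = s−1 = 4 without hitting −1: 502 is a Miller–Rabin witness and 865 is composite.
Base 784: x_0 = 784^27 mod 865 = 544. x_0 is neither 1 nor 864, so continue squaring. x_1 = 544^2 mod 865 = 106. x_2 = 106^2 mod 865 = 856. x_3 = 856^2 mod 865 = 81. x_4 = 81^2 mod 865 = 506. Reached i = s−1 = 4 without hitting −1: 784 is a Miller–Rabin witness and 865 is composite.
The smallest witness among the given bases is 502.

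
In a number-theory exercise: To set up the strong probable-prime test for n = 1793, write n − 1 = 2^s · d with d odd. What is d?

Halving: 1792 → 896 → 448 → 224 → 112 → 56 → 28 → 14 → 7; 7 is odd.
So 1792 = 2^8 · 7.

7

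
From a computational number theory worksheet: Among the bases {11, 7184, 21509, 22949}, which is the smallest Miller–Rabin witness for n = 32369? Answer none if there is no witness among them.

n − 1 = 32368 = 2^4 · 2023, so s = 4 and d = 2023.
Base 11: x_0 = 11^2023 mod 32369 = 27160. x_0 is neither 1 nor 32368, so continue squaring. x_1 = 27160^2 mod 32369 = 8459. x_2 = 8459^2 mod 32369 = 19191. x_3 = 19191^2 mod 32369 = 32368. x_3 ≡ −1, so 11 is not a witness.
Base 7184: x_0 = 7184^2023 mod 32369 = 8459. x_0 is neither 1 nor 32368, so continue squaring. x_1 = 8459^2 mod 32369 = 19191. x_2 = 19191^2 mod 32369 = 32368. x_2 ≡ −1, so 7184 is not a witness.
Base 21509: x_0 = 21509^2023 mod 32369 = 19191. x_0 is neither 1 nor 32368, so continue squaring. x_1 = 19191^2 mod 32369 = 32368. x_1 ≡ −1, so 21509 is not a witness.
Base 22949: x_0 = 22949^2023 mod 32369 = 3803. x_0 is neither 1 nor 32368, so continue squaring. x_1 = 3803^2 mod 32369 = 26235. x_2 = 26235^2 mod 32369 = 13178. x_3 = 13178^2 mod 32369 = 32368. x_3 ≡ −1, so 22949 is not a witness.
No listed base is a witness for 32369.

none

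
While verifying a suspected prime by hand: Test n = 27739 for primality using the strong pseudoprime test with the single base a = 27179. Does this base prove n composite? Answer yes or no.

no

n − 1 = 27738 = 2^1 · 13869, so s = 1 and d = 13869.
By repeated squaring, 27179^13869 ≡ 27738 (mod 27739).
x_0 = 27179^13869 mod 27739 = 27738.
x_0 = 27738 ≡ −1, so 27179 is not a witness.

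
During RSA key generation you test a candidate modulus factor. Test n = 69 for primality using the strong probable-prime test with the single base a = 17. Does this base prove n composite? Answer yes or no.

n − 1 = 68 = 2^2 · 17, so s = 2 and d = 17.
x_0 = 17^17 mod 69 = 11.
x_0 is neither 1 nor 68, so continue squaring.
x_1 = 11^2 mod 69 = 52.
Reached i = s−1 = 1 without hitting −1: 17 is a Miller–Rabin witness and 69 is composite.

yes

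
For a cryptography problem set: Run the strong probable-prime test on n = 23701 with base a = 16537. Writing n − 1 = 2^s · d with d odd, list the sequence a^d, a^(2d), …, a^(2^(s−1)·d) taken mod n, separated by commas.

18988, 4532

n − 1 = 23700 = 2^2 · 5925, so s = 2 and d = 5925.
x_0 = 16537^5925 mod 23701 = 18988.
x_1 = 18988^2 mod 23701 = 4532.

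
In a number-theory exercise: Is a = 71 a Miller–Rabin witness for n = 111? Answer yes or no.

n − 1 = 110 = 2^1 · 55, so s = 1 and d = 55.
Repeated squaring mod 111: 71^1 ≡ 71, 71^2 ≡ 46, 71^4 ≡ 7, 71^8 ≡ 49, 71^16 ≡ 70, 71^32 ≡ 16.
55 = 32 + 16 + 4 + 2 + 1, so 71^55 ≡ 16·70·7·46·71 ≡ 71 (mod 111).
x_0 = 71^55 mod 111 = 71.
x_0 ∉ {1, 110} and s = 1, so 71 is a Miller–Rabin witness and 111 is composite.

yes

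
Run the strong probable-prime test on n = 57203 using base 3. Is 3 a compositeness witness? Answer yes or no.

n − 1 = 57202 = 2^1 · 28601, so s = 1 and d = 28601.
x_0 = 3^28601 mod 57203 = 1.
x_0 = 1, so 3 is not a witness.

no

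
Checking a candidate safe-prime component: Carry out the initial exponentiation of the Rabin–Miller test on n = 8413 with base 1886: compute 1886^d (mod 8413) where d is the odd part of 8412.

6598

n − 1 = 8412 = 2^2 · 2103, so s = 2 and d = 2103.
By repeated squaring, 1886^2103 ≡ 6598 (mod 8413).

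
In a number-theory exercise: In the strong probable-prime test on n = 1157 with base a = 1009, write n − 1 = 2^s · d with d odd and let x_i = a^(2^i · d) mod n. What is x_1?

n − 1 = 1156 = 2^2 · 289, so s = 2 and d = 289.
x_0 = 1009^289 mod 1157 = 658.
x_1 = 658^2 mod 1157 = 246.

246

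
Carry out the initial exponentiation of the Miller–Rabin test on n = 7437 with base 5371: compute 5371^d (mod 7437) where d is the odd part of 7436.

n − 1 = 7436 = 2^2 · 1859, so s = 2 and d = 1859.
5371^1859 mod 7437 = 3916.

3916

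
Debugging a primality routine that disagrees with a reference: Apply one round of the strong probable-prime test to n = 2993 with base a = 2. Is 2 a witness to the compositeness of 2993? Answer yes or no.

n − 1 = 2992 = 2^4 · 187, so s = 4 and d = 187.
Repeated squaring mod 2993: 2^1 ≡ 2, 2^2 ≡ 4, 2^4 ≡ 16, 2^8 ≡ 256, 2^16 ≡ 2683, 2^32 ≡ 324, 2^64 ≡ 221, 2^128 ≡ 953.
187 = 128 + 32 + 16 + 8 + 2 + 1, so 2^187 ≡ 953·324·2683·256·4·2 ≡ 128 (mod 2993).
x_0 = 2^187 mod 2993 = 128.
x_0 is neither 1 nor 2992, so continue squaring.
x_1 = 128^2 mod 2993 = 1419.
x_2 = 1419^2 mod 2993 = 2265.
x_3 = 2265^2 mod 2993 = 223.
Reached i = s−1 = 3 without hitting −1: 2 is a Miller–Rabin witness and 2993 is composite.

yes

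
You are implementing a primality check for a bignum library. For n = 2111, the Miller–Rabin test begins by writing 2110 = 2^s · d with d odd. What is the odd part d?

1055

Halving: 2110 → 1055; 1055 is odd.
So 2110 = 2^1 · 1055.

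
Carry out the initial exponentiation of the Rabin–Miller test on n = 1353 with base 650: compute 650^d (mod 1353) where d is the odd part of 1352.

n − 1 = 1352 = 2^3 · 169, so s = 3 and d = 169.
650^169 mod 1353 = 1211.

1211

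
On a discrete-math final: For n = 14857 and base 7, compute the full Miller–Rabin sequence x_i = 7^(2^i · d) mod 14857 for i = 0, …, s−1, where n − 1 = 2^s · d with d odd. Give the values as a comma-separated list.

13811, 9555, 1760

n − 1 = 14856 = 2^3 · 1857, so s = 3 and d = 1857.
x_0 = 7^1857 mod 14857 = 13811.
x_1 = 13811^2 mod 14857 = 9555.
x_2 = 9555^2 mod 14857 = 1760.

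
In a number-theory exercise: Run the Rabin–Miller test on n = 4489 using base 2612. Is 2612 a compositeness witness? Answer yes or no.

n − 1 = 4488 = 2^3 · 561, so s = 3 and d = 561.
x_0 = 2612^561 mod 4489 = 2478.
x_0 is neither 1 nor 4488, so continue squaring.
x_1 = 2478^2 mod 4489 = 4021.
x_2 = 4021^2 mod 4489 = 3552.
Reached i = s−1 = 2 without hitting −1: 2612 is a Miller–Rabin witness and 4489 is composite.

yes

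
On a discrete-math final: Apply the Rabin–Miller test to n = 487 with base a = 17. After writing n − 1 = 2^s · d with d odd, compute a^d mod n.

486

n − 1 = 486 = 2^1 · 243, so s = 1 and d = 243.
Repeated squaring mod 487: 17^1 ≡ 17, 17^2 ≡ 289, 17^4 ≡ 244, 17^8 ≡ 122, 17^16 ≡ 274, 17^32 ≡ 78, 17^64 ≡ 240, 17^128 ≡ 134.
243 = 128 + 64 + 32 + 16 + 2 + 1, so 17^243 ≡ 134·240·78·274·289·17 ≡ 486 (mod 487).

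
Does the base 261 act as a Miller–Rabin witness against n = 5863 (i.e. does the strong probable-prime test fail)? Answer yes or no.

yes

n − 1 = 5862 = 2^1 · 2931, so s = 1 and d = 2931.
By repeated squaring, 261^2931 ≡ 2120 (mod 5863).
x_0 = 261^2931 mod 5863 = 2120.
x_0 ∉ {1, 5862} and s = 1, so 261 is a Miller–Rabin witness and 5863 is composite.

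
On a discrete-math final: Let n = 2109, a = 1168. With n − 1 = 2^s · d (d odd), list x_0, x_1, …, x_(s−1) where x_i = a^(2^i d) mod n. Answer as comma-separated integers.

n − 1 = 2108 = 2^2 · 527, so s = 2 and d = 527.
x_0 = 1168^527 mod 2109 = 1669.
x_1 = 1669^2 mod 2109 = 1681.

1669, 1681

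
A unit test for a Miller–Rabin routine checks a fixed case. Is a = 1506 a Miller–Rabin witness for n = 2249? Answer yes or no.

yes

n − 1 = 2248 = 2^3 · 281, so s = 3 and d = 281.
x_0 = 1506^281 mod 2249 = 1164.
x_0 is neither 1 nor 2248, so continue squaring.
x_1 = 1164^2 mod 2249 = 998.
x_2 = 998^2 mod 2249 = 1946.
Reached i = s−1 = 2 without hitting −1: 1506 is a Miller–Rabin witness and 2249 is composite.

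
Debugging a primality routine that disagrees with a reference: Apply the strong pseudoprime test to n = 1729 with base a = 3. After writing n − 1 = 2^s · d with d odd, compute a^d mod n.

664

n − 1 = 1728 = 2^6 · 27, so s = 6 and d = 27.
3^27 mod 1729 = 664.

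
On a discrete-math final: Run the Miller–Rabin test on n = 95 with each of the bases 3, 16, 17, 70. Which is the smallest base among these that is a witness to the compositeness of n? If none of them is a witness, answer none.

n − 1 = 94 = 2^1 · 47, so s = 1 and d = 47.
Base 3: x_0 = 3^47 mod 95 = 67. x_0 ∉ {1, 94} and s = 1, so 3 is a Miller–Rabin witness and 95 is composite.
Base 16: x_0 = 16^47 mod 95 = 66. x_0 ∉ {1, 94} and s = 1, so 16 is a Miller–Rabin witness and 95 is composite.
Base 17: x_0 = 17^47 mod 95 = 23. x_0 ∉ {1, 94} and s = 1, so 17 is a Miller–Rabin witness and 95 is composite.
Base 70: x_0 = 70^47 mod 95 = 40. x_0 ∉ {1, 94} and s = 1, so 70 is a Miller–Rabin witness and 95 is composite.
The smallest witness among the given bases is 3.

3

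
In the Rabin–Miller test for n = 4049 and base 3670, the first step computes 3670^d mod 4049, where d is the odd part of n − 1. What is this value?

2168

n − 1 = 4048 = 2^4 · 253, so s = 4 and d = 253.
3670^253 mod 4049 = 2168.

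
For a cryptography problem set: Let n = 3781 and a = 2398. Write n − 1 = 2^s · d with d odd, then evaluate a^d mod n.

3003

n − 1 = 3780 = 2^2 · 945, so s = 2 and d = 945.
2398^945 mod 3781 = 3003.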